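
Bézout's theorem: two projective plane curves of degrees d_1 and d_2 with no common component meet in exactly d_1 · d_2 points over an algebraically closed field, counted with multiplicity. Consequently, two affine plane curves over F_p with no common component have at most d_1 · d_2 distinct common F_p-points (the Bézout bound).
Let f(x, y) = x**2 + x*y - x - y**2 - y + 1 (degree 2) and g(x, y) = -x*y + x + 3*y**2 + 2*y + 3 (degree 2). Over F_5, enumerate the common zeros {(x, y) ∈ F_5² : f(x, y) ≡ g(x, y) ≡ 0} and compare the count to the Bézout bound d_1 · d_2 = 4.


Common zeros: {(4, 2)}; count = 1; Bézout bound = 4.

deg(f) = 2, deg(g) = 2, so Bézout bound = 4.
Scan x ∈ F_5. For each x, list the y ∈ F_5 with f(x, y) ≡ 0 and those with g(x, y) ≡ 0 (mod 5); the common zeros in that column are the intersection.
  x = 0: f ≡ 0 at y ∈ {2}; g ≡ 0 at y ∈ ∅; common: ∅.
  x = 1: f ≡ 0 at y ∈ {1, 4}; g ≡ 0 at y ∈ ∅; common: ∅.
  x = 2: f ≡ 0 at y ∈ ∅; g ≡ 0 at y ∈ {0}; common: ∅.
  x = 3: f ≡ 0 at y ∈ ∅; g ≡ 0 at y ∈ {3, 4}; common: ∅.
  x = 4: f ≡ 0 at y ∈ {1, 2}; g ≡ 0 at y ∈ {2}; common: {2}.
Collecting: common zeros = {(4, 2)}, so the count is 1.
Comparison with the Bézout bound: 1 ≤ 4 = deg(f)·deg(g), as expected for curves with no common component (the affine F_5-count falls short of the bound because intersections may lie at infinity, over extension fields, or carry multiplicity).


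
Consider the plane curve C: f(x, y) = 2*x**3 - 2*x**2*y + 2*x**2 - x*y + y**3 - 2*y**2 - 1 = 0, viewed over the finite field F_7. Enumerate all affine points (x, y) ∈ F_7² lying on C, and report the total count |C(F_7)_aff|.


Affine F_7-points: {(1, 5), (3, 1), (5, 2)}; count = 3.

For each of the 49 pairs (x, y) ∈ F_7², evaluate f(x, y) mod 7. Record the zeros.
  x = 0: [0↦6, 1↦5, 2↦6, 3↦1, 4↦3, 5↦4, 6↦3]  zeros at y ∈ ∅
  x = 1: [0↦3, 1↦6, 2↦4, 3↦3, 4↦2, 5↦0, 6↦3]  zeros at y ∈ {5}
  x = 2: [0↦2, 1↦5, 2↦3, 3↦2, 4↦1, 5↦6, 6↦2]  zeros at y ∈ ∅
  x = 3: [0↦1, 1↦0, 2↦1, 3↦3, 4↦5, 5↦6, 6↦5]  zeros at y ∈ {1}
  x = 4: [0↦5, 1↦3, 2↦3, 3↦4, 4↦5, 5↦5, 6↦3]  zeros at y ∈ ∅
  x = 5: [0↦5, 1↦5, 2↦0, 3↦3, 4↦6, 5↦1, 6↦1]  zeros at y ∈ {2}
  x = 6: [0↦6, 1↦4, 2↦4, 3↦5, 4↦6, 5↦6, 6↦4]  zeros at y ∈ ∅
Collecting zeros: affine points = {(1, 5), (3, 1), (5, 2)}.
Total count |C(F_7)_aff| = 3.


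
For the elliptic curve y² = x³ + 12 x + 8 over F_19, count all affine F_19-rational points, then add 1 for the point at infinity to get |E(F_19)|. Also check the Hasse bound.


Affine points = {(4, 5), (4, 14), (6, 7), (6, 12), (7, 6), (7, 13), (9, 3), (9, 16), (10, 8), (10, 11), (13, 9), (13, 10)}; affine count = 12; |E(F_19)| = 13.

Discriminant check: Δ ∝ 4a³ + 27b² = 4·12³ + 27·8² = 4·1728 + 27·64 ≡ 14 (mod 19). Nonzero ⇒ E is nonsingular.
For each x ∈ F_19, compute rhs = x³ + 12·x + 8 mod 19, then count y ∈ F_19 with y² ≡ rhs.
  x = 0: rhs = 8, matching y values: none (0 points).
  x = 1: rhs = 2, matching y values: none (0 points).
  x = 2: rhs = 2, matching y values: none (0 points).
  x = 3: rhs = 14, matching y values: none (0 points).
  x = 4: rhs = 6, matching y values: 5, 14 (2 points).
  x = 5: rhs = 3, matching y values: none (0 points).
  x = 6: rhs = 11, matching y values: 7, 12 (2 points).
  x = 7: rhs = 17, matching y values: 6, 13 (2 points).
  x = 8: rhs = 8, matching y values: none (0 points).
  x = 9: rhs = 9, matching y values: 3, 16 (2 points).
  x = 10: rhs = 7, matching y values: 8, 11 (2 points).
  x = 11: rhs = 8, matching y values: none (0 points).
  x = 12: rhs = 18, matching y values: none (0 points).
  x = 13: rhs = 5, matching y values: 9, 10 (2 points).
  x = 14: rhs = 13, matching y values: none (0 points).
  x = 15: rhs = 10, matching y values: none (0 points).
  x = 16: rhs = 2, matching y values: none (0 points).
  x = 17: rhs = 14, matching y values: none (0 points).
  x = 18: rhs = 14, matching y values: none (0 points).
Total affine count: 12.
Full point count |E(F_19)| = 12 + 1 = 13.
Hasse bound: |13 − (19+1)| = |-7| = 7 ≤ 2√19 ≈ 8.7178 ✓.


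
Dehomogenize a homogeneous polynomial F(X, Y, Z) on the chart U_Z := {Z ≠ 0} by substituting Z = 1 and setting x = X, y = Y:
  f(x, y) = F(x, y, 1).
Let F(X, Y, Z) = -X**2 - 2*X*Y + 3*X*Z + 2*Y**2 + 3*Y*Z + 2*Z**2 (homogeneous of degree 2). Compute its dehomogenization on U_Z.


f(x, y) = -x**2 - 2*x*y + 3*x + 2*y**2 + 3*y + 2

On U_Z we set Z = 1. Each monomial c·X^i·Y^j·Z^k in F becomes c·x^i·y^j·1^k = c·x^i·y^j.
Substituting Z = 1: F(X, Y, 1) = -x**2 - 2*x*y + 3*x + 2*y**2 + 3*y + 2.
Note: deg(f) ≤ deg(F) = 2; strict inequality happens when F is divisible by Z (lost terms).


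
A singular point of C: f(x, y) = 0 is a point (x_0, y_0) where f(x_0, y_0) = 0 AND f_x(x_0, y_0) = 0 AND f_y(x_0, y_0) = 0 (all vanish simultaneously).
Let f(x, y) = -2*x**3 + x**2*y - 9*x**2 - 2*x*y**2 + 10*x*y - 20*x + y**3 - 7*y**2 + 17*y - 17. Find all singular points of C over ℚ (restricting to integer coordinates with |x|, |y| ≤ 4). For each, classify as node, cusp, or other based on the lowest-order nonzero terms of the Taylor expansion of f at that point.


Singular points: {(-1, 2)}; classification: node.

Compute partial derivatives:
  f_x = -6*x**2 + 2*x*y - 18*x - 2*y**2 + 10*y - 20.
  f_y = x**2 - 4*x*y + 10*x + 3*y**2 - 14*y + 17.
Scan x_0 ∈ {−4, ..., 4}. For each x_0, f_y(x_0, y) is a polynomial in y; find its integer roots y ∈ {−4, ..., 4}, then test f_x and f at those candidates.
  x = -4: f_y(-4, y) = 3*y**2 + 2*y - 7; no integer root y with |y| ≤ 4.
  x = -3: f_y(-3, y) = 3*y**2 - 2*y - 4; no integer root y with |y| ≤ 4.
  x = -2: f_y(-2, y) = 3*y**2 - 6*y + 1; no integer root y with |y| ≤ 4.
  x = -1: f_y(-1, y) = 3*y**2 - 10*y + 8; vanishes at y ∈ {2}. (-1, 2): f_x = 0, f = 0 — SINGULAR.
  x = 0: f_y(0, y) = 3*y**2 - 14*y + 17; no integer root y with |y| ≤ 4.
  x = 1: f_y(1, y) = 3*y**2 - 18*y + 28; no integer root y with |y| ≤ 4.
  x = 2: f_y(2, y) = 3*y**2 - 22*y + 41; no integer root y with |y| ≤ 4.
  x = 3: f_y(3, y) = 3*y**2 - 26*y + 56; vanishes at y ∈ {4}. (3, 4): f_x = -96 ≠ 0.
  x = 4: f_y(4, y) = 3*y**2 - 30*y + 73; no integer root y with |y| ≤ 4.
Only singular point on the grid: (-1, 2).
Classify: substitute x = -1 + u, y = 2 + v and expand: f = -2*u**3 + u**2*v - u**2 - 2*u*v**2 + v**3 + v**2.
No constant or linear terms (consistent with a singular point). Quadratic part: -u**2 + v**2. Cubic part: -2*u**3 + u**2*v - 2*u*v**2 + v**3.
The quadratic part v**2 - u**2 = (v − u)(v + u) splits into two distinct linear factors, so there are two distinct tangent lines y − 2 = ±(x − -1) — this is a node (ordinary double point).
Classification: node.


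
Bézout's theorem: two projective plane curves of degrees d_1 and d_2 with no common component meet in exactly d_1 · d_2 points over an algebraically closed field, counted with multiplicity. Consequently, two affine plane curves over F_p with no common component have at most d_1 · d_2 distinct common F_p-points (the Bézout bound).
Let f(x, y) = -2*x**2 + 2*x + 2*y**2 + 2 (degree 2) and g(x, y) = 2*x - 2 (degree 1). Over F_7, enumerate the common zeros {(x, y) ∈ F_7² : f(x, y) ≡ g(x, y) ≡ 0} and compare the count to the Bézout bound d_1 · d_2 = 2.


Common zeros: ∅; count = 0; Bézout bound = 2.

deg(f) = 2, deg(g) = 1, so Bézout bound = 2.
Scan x ∈ F_7. For each x, list the y ∈ F_7 with f(x, y) ≡ 0 and those with g(x, y) ≡ 0 (mod 7); the common zeros in that column are the intersection.
  x = 0: f ≡ 0 at y ∈ ∅; g ≡ 0 at y ∈ ∅; common: ∅.
  x = 1: f ≡ 0 at y ∈ ∅; g ≡ 0 at y ∈ {0, 1, 2, 3, 4, 5, 6}; common: ∅.
  x = 2: f ≡ 0 at y ∈ {1, 6}; g ≡ 0 at y ∈ ∅; common: ∅.
  x = 3: f ≡ 0 at y ∈ ∅; g ≡ 0 at y ∈ ∅; common: ∅.
  x = 4: f ≡ 0 at y ∈ {2, 5}; g ≡ 0 at y ∈ ∅; common: ∅.
  x = 5: f ≡ 0 at y ∈ ∅; g ≡ 0 at y ∈ ∅; common: ∅.
  x = 6: f ≡ 0 at y ∈ {1, 6}; g ≡ 0 at y ∈ ∅; common: ∅.
Collecting: common zeros = ∅, so the count is 0.
Comparison with the Bézout bound: 0 ≤ 2 = deg(f)·deg(g), as expected for curves with no common component (the affine F_7-count falls short of the bound because intersections may lie at infinity, over extension fields, or carry multiplicity).


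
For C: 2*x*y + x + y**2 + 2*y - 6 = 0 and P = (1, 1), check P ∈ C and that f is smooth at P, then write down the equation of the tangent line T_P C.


Tangent line at P: 3*x + 6*y - 9 = 0.

Step 1: f(1, 1) = 0, so P lies on C.
Step 2: partial derivatives
  f_x(x, y) = 2*y + 1, f_y(x, y) = 2*x + 2*y + 2.
  f_x(P) = 3, f_y(P) = 6 (gradient nonzero, so P is smooth).
Step 3: tangent line at P: 3·(x − 1) + 6·(y − 1) = 0.
Expanding: 3*x + 6*y - 9 = 0.


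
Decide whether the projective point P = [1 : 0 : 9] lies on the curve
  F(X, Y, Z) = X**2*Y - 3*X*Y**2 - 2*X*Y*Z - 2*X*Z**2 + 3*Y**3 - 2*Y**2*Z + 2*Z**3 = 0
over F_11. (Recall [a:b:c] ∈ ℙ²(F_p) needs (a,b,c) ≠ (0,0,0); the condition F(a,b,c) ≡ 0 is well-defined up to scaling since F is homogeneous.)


F(1,0,9) ≡ 9 (mod 11); P is NOT on the curve.

Evaluate F(1, 0, 9) term-by-term (mod 11).
  X**2*Y ↦ 1·1·0·1 = 0
  -3*X*Y**2 ↦ -3·1·0·1 = 0
  -2*X*Y*Z ↦ -2·1·0·9 = 0
  -2*X*Z**2 ↦ -2·1·1·81 = -162
  3*Y**3 ↦ 3·1·0·1 = 0
  -2*Y**2*Z ↦ -2·1·0·9 = 0
  2*Z**3 ↦ 2·1·1·729 = 1458
Sum: F(1, 0, 9) = (0) + (0) + (0) + (-162) + (0) + (0) + (1458) = 1296.
Reducing mod 11: 1296 ≡ 9 (mod 11).
Since F(a, b, c) ≡ 9 ≠ 0 (mod 11), P does NOT lie on the curve.


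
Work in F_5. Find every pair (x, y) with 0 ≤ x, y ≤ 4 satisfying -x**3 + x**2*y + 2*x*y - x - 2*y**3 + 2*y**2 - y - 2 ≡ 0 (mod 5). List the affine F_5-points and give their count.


Affine F_5-points: {(2, 1), (2, 4), (4, 0)}; count = 3.

For each of the 25 pairs (x, y) ∈ F_5², evaluate f(x, y) mod 5. Record the zeros.
  x = 0: [0↦3, 1↦2, 2↦3, 3↦4, 4↦3]  zeros at y ∈ ∅
  x = 1: [0↦1, 1↦3, 2↦2, 3↦1, 4↦3]  zeros at y ∈ ∅
  x = 2: [0↦3, 1↦0, 2↦4, 3↦3, 4↦0]  zeros at y ∈ {1, 4}
  x = 3: [0↦3, 1↦2, 2↦3, 3↦4, 4↦3]  zeros at y ∈ ∅
  x = 4: [0↦0, 1↦3, 2↦3, 3↦3, 4↦1]  zeros at y ∈ {0}
Collecting zeros: affine points = {(2, 1), (2, 4), (4, 0)}.
Total count |C(F_5)_aff| = 3.


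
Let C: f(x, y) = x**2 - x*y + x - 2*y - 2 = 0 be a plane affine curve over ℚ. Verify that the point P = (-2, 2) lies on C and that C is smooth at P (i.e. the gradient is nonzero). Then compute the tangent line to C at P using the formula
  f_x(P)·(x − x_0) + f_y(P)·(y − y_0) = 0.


Tangent line at P: -5*x - 10 = 0.

Step 1: f(-2, 2) = 0, so P lies on C.
Step 2: partial derivatives
  f_x(x, y) = 2*x - y + 1, f_y(x, y) = -x - 2.
  f_x(P) = -5, f_y(P) = 0 (gradient nonzero, so P is smooth).
Step 3: tangent line at P: -5·(x − -2) + 0·(y − 2) = 0.
Expanding: -5*x - 10 = 0.


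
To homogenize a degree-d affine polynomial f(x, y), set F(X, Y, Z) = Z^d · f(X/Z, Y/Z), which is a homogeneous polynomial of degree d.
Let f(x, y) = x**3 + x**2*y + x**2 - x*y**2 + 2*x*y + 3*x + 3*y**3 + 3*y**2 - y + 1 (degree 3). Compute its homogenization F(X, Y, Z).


F(X, Y, Z) = X**3 + X**2*Y + X**2*Z - X*Y**2 + 2*X*Y*Z + 3*X*Z**2 + 3*Y**3 + 3*Y**2*Z - Y*Z**2 + Z**3

deg(f) = 3.
Substitute x = X/Z, y = Y/Z into f, then multiply by Z^3.
  monomial 1·x^3·y^0 ↦ 1·X^3·Y^0·Z^0.
  monomial 1·x^2·y^1 ↦ 1·X^2·Y^1·Z^0.
  monomial 1·x^2·y^0 ↦ 1·X^2·Y^0·Z^1.
  monomial -1·x^1·y^2 ↦ -1·X^1·Y^2·Z^0.
  monomial 2·x^1·y^1 ↦ 2·X^1·Y^1·Z^1.
  monomial 3·x^1·y^0 ↦ 3·X^1·Y^0·Z^2.
  monomial 3·x^0·y^3 ↦ 3·X^0·Y^3·Z^0.
  monomial 3·x^0·y^2 ↦ 3·X^0·Y^2·Z^1.
  monomial -1·x^0·y^1 ↦ -1·X^0·Y^1·Z^2.
  monomial 1·x^0·y^0 ↦ 1·X^0·Y^0·Z^3.
Collecting: F(X, Y, Z) = X**3 + X**2*Y + X**2*Z - X*Y**2 + 2*X*Y*Z + 3*X*Z**2 + 3*Y**3 + 3*Y**2*Z - Y*Z**2 + Z**3.


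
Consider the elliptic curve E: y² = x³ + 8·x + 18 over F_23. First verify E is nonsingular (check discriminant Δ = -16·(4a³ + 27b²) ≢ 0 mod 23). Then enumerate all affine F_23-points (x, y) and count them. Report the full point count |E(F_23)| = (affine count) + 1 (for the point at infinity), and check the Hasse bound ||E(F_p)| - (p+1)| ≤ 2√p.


Affine points = {(0, 8), (0, 15), (1, 2), (1, 21), (3, 0), (6, 11), (6, 12), (7, 7), (7, 16), (12, 5), (12, 18), (20, 6), (20, 17), (22, 3), (22, 20)}; affine count = 15; |E(F_23)| = 16.

Discriminant check: Δ ∝ 4a³ + 27b² = 4·8³ + 27·18² = 4·512 + 27·324 ≡ 9 (mod 23). Nonzero ⇒ E is nonsingular.
For each x ∈ F_23, compute rhs = x³ + 8·x + 18 mod 23, then count y ∈ F_23 with y² ≡ rhs.
  x = 0: rhs = 18, matching y values: 8, 15 (2 points).
  x = 1: rhs = 4, matching y values: 2, 21 (2 points).
  x = 2: rhs = 19, matching y values: none (0 points).
  x = 3: rhs = 0, matching y values: 0 (1 points).
  x = 4: rhs = 22, matching y values: none (0 points).
  x = 5: rhs = 22, matching y values: none (0 points).
  x = 6: rhs = 6, matching y values: 11, 12 (2 points).
  x = 7: rhs = 3, matching y values: 7, 16 (2 points).
  x = 8: rhs = 19, matching y values: none (0 points).
  x = 9: rhs = 14, matching y values: none (0 points).
  x = 10: rhs = 17, matching y values: none (0 points).
  x = 11: rhs = 11, matching y values: none (0 points).
  x = 12: rhs = 2, matching y values: 5, 18 (2 points).
  x = 13: rhs = 19, matching y values: none (0 points).
  x = 14: rhs = 22, matching y values: none (0 points).
  x = 15: rhs = 17, matching y values: none (0 points).
  x = 16: rhs = 10, matching y values: none (0 points).
  x = 17: rhs = 7, matching y values: none (0 points).
  x = 18: rhs = 14, matching y values: none (0 points).
  x = 19: rhs = 14, matching y values: none (0 points).
  x = 20: rhs = 13, matching y values: 6, 17 (2 points).
  x = 21: rhs = 17, matching y values: none (0 points).
  x = 22: rhs = 9, matching y values: 3, 20 (2 points).
Total affine count: 15.
Full point count |E(F_23)| = 15 + 1 = 16.
Hasse bound: |16 − (23+1)| = |-8| = 8 ≤ 2√23 ≈ 9.5917 ✓.


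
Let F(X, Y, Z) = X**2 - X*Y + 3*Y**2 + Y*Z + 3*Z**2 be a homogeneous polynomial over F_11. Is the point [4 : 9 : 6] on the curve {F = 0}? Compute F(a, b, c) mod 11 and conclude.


F(4,9,6) ≡ 0 (mod 11); P is on the curve.

Evaluate F(4, 9, 6) term-by-term (mod 11).
  X**2 ↦ 1·16·1·1 = 16
  -X*Y ↦ -1·4·9·1 = -36
  3*Y**2 ↦ 3·1·81·1 = 243
  Y*Z ↦ 1·1·9·6 = 54
  3*Z**2 ↦ 3·1·1·36 = 108
Sum: F(4, 9, 6) = (16) + (-36) + (243) + (54) + (108) = 385.
Reducing mod 11: 385 ≡ 0 (mod 11).
Since F(a, b, c) ≡ 0 (mod 11), P lies on the curve.


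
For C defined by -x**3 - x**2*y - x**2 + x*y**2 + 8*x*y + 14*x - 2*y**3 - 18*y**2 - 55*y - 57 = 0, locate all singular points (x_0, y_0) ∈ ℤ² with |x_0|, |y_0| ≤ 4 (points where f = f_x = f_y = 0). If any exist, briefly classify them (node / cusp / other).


Singular points: {(1, -3)}; classification: node.

Compute partial derivatives:
  f_x = -3*x**2 - 2*x*y - 2*x + y**2 + 8*y + 14.
  f_y = -x**2 + 2*x*y + 8*x - 6*y**2 - 36*y - 55.
Scan x_0 ∈ {−4, ..., 4}. For each x_0, f_y(x_0, y) is a polynomial in y; find its integer roots y ∈ {−4, ..., 4}, then test f_x and f at those candidates.
  x = -4: f_y(-4, y) = -6*y**2 - 44*y - 103; no integer root y with |y| ≤ 4.
  x = -3: f_y(-3, y) = -6*y**2 - 42*y - 88; no integer root y with |y| ≤ 4.
  x = -2: f_y(-2, y) = -6*y**2 - 40*y - 75; no integer root y with |y| ≤ 4.
  x = -1: f_y(-1, y) = -6*y**2 - 38*y - 64; no integer root y with |y| ≤ 4.
  x = 0: f_y(0, y) = -6*y**2 - 36*y - 55; no integer root y with |y| ≤ 4.
  x = 1: f_y(1, y) = -6*y**2 - 34*y - 48; vanishes at y ∈ {-3}. (1, -3): f_x = 0, f = 0 — SINGULAR.
  x = 2: f_y(2, y) = -6*y**2 - 32*y - 43; no integer root y with |y| ≤ 4.
  x = 3: f_y(3, y) = -6*y**2 - 30*y - 40; no integer root y with |y| ≤ 4.
  x = 4: f_y(4, y) = -6*y**2 - 28*y - 39; no integer root y with |y| ≤ 4.
Only singular point on the grid: (1, -3).
Classify: substitute x = 1 + u, y = -3 + v and expand: f = -u**3 - u**2*v - u**2 + u*v**2 - 2*v**3 + v**2.
No constant or linear terms (consistent with a singular point). Quadratic part: -u**2 + v**2. Cubic part: -u**3 - u**2*v + u*v**2 - 2*v**3.
The quadratic part v**2 - u**2 = (v − u)(v + u) splits into two distinct linear factors, so there are two distinct tangent lines y − -3 = ±(x − 1) — this is a node (ordinary double point).
Classification: node.


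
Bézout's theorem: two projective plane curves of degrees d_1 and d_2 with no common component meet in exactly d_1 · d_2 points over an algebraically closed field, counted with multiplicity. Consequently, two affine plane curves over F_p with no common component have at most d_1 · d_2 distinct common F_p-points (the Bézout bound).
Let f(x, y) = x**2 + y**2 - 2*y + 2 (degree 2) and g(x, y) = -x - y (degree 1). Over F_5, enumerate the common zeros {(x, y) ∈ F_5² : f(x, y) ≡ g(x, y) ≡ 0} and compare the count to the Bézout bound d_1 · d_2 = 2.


Common zeros: ∅; count = 0; Bézout bound = 2.

deg(f) = 2, deg(g) = 1, so Bézout bound = 2.
Scan x ∈ F_5. For each x, list the y ∈ F_5 with f(x, y) ≡ 0 and those with g(x, y) ≡ 0 (mod 5); the common zeros in that column are the intersection.
  x = 0: f ≡ 0 at y ∈ {3, 4}; g ≡ 0 at y ∈ {0}; common: ∅.
  x = 1: f ≡ 0 at y ∈ ∅; g ≡ 0 at y ∈ {4}; common: ∅.
  x = 2: f ≡ 0 at y ∈ {1}; g ≡ 0 at y ∈ {3}; common: ∅.
  x = 3: f ≡ 0 at y ∈ {1}; g ≡ 0 at y ∈ {2}; common: ∅.
  x = 4: f ≡ 0 at y ∈ ∅; g ≡ 0 at y ∈ {1}; common: ∅.
Collecting: common zeros = ∅, so the count is 0.
Comparison with the Bézout bound: 0 ≤ 2 = deg(f)·deg(g), as expected for curves with no common component (the affine F_5-count falls short of the bound because intersections may lie at infinity, over extension fields, or carry multiplicity).


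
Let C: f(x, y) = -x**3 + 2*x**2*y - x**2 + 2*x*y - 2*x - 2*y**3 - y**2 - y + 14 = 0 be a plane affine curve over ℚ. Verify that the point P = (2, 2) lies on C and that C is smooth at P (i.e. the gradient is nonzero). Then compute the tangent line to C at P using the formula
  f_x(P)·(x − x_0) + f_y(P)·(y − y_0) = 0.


Tangent line at P: 2*x - 17*y + 30 = 0.

Step 1: f(2, 2) = 0, so P lies on C.
Step 2: partial derivatives
  f_x(x, y) = -3*x**2 + 4*x*y - 2*x + 2*y - 2, f_y(x, y) = 2*x**2 + 2*x - 6*y**2 - 2*y - 1.
  f_x(P) = 2, f_y(P) = -17 (gradient nonzero, so P is smooth).
Step 3: tangent line at P: 2·(x − 2) + -17·(y − 2) = 0.
Expanding: 2*x - 17*y + 30 = 0.


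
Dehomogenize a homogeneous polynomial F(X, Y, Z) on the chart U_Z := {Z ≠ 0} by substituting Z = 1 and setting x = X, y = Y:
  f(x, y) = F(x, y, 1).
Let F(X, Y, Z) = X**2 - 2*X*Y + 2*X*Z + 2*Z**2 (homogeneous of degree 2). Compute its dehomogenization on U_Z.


f(x, y) = x**2 - 2*x*y + 2*x + 2

On U_Z we set Z = 1. Each monomial c·X^i·Y^j·Z^k in F becomes c·x^i·y^j·1^k = c·x^i·y^j.
Substituting Z = 1: F(X, Y, 1) = x**2 - 2*x*y + 2*x + 2.
Note: deg(f) ≤ deg(F) = 2; strict inequality happens when F is divisible by Z (lost terms).


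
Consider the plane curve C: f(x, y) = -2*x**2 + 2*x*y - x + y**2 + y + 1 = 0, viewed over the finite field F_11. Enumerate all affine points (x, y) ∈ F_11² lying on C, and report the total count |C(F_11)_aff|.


Affine F_11-points: {(4, 6), (4, 7), (6, 0), (6, 9), (7, 1), (7, 6), (8, 7), (8, 9), (10, 0), (10, 1)}; count = 10.

For each of the 121 pairs (x, y) ∈ F_11², evaluate f(x, y) mod 11. Record the zeros.
  x = 0: [0↦1, 1↦3, 2↦7, 3↦2, 4↦10, 5↦9, 6↦10, 7↦2, 8↦7, 9↦3, 10↦1]  zeros at y ∈ ∅
  x = 1: [0↦9, 1↦2, 2↦8, 3↦5, 4↦4, 5↦5, 6↦8, 7↦2, 8↦9, 9↦7, 10↦7]  zeros at y ∈ ∅
  x = 2: [0↦2, 1↦8, 2↦5, 3↦4, 4↦5, 5↦8, 6↦2, 7↦9, 8↦7, 9↦7, 10↦9]  zeros at y ∈ ∅
  x = 3: [0↦2, 1↦10, 2↦9, 3↦10, 4↦2, 5↦7, 6↦3, 7↦1, 8↦1, 9↦3, 10↦7]  zeros at y ∈ ∅
  x = 4: [0↦9, 1↦8, 2↦9, 3↦1, 4↦6, 5↦2, 6↦0, 7↦0, 8↦2, 9↦6, 10↦1]  zeros at y ∈ {6, 7}
  x = 5: [0↦1, 1↦2, 2↦5, 3↦10, 4↦6, 5↦4, 6↦4, 7↦6, 8↦10, 9↦5, 10↦2]  zeros at y ∈ ∅
  x = 6: [0↦0, 1↦3, 2↦8, 3↦4, 4↦2, 5↦2, 6↦4, 7↦8, 8↦3, 9↦0, 10↦10]  zeros at y ∈ {0, 9}
  x = 7: [0↦6, 1↦0, 2↦7, 3↦5, 4↦5, 5↦7, 6↦0, 7↦6, 8↦3, 9↦2, 10↦3]  zeros at y ∈ {1, 6}
  x = 8: [0↦8, 1↦4, 2↦2, 3↦2, 4↦4, 5↦8, 6↦3, 7↦0, 8↦10, 9↦0, 10↦3]  zeros at y ∈ {7, 9}
  x = 9: [0↦6, 1↦4, 2↦4, 3↦6, 4↦10, 5↦5, 6↦2, 7↦1, 8↦2, 9↦5, 10↦10]  zeros at y ∈ ∅
  x = 10: [0↦0, 1↦0, 2↦2, 3↦6, 4↦1, 5↦9, 6↦8, 7↦9, 8↦1, 9↦6, 10↦2]  zeros at y ∈ {0, 1}
Collecting zeros: affine points = {(4, 6), (4, 7), (6, 0), (6, 9), (7, 1), (7, 6), (8, 7), (8, 9), (10, 0), (10, 1)}.
Total count |C(F_11)_aff| = 10.


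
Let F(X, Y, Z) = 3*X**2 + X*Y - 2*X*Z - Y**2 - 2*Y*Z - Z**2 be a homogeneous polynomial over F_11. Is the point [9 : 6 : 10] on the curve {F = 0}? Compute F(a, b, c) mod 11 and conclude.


F(9,6,10) ≡ 4 (mod 11); P is NOT on the curve.

Evaluate F(9, 6, 10) term-by-term (mod 11).
  3*X**2 ↦ 3·81·1·1 = 243
  X*Y ↦ 1·9·6·1 = 54
  -2*X*Z ↦ -2·9·1·10 = -180
  -Y**2 ↦ -1·1·36·1 = -36
  -2*Y*Z ↦ -2·1·6·10 = -120
  -Z**2 ↦ -1·1·1·100 = -100
Sum: F(9, 6, 10) = (243) + (54) + (-180) + (-36) + (-120) + (-100) = -139.
Reducing mod 11: -139 ≡ 4 (mod 11).
Since F(a, b, c) ≡ 4 ≠ 0 (mod 11), P does NOT lie on the curve.


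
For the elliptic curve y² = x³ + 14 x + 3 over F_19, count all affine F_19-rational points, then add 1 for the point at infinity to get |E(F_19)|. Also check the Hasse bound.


Affine points = {(2, 1), (2, 18), (4, 3), (4, 16), (7, 8), (7, 11), (8, 0), (11, 5), (11, 14), (13, 8), (13, 11), (14, 6), (14, 13), (15, 4), (15, 15), (17, 9), (17, 10), (18, 8), (18, 11)}; affine count = 19; |E(F_19)| = 20.

Discriminant check: Δ ∝ 4a³ + 27b² = 4·14³ + 27·3² = 4·2744 + 27·9 ≡ 9 (mod 19). Nonzero ⇒ E is nonsingular.
For each x ∈ F_19, compute rhs = x³ + 14·x + 3 mod 19, then count y ∈ F_19 with y² ≡ rhs.
  x = 0: rhs = 3, matching y values: none (0 points).
  x = 1: rhs = 18, matching y values: none (0 points).
  x = 2: rhs = 1, matching y values: 1, 18 (2 points).
  x = 3: rhs = 15, matching y values: none (0 points).
  x = 4: rhs = 9, matching y values: 3, 16 (2 points).
  x = 5: rhs = 8, matching y values: none (0 points).
  x = 6: rhs = 18, matching y values: none (0 points).
  x = 7: rhs = 7, matching y values: 8, 11 (2 points).
  x = 8: rhs = 0, matching y values: 0 (1 points).
  x = 9: rhs = 3, matching y values: none (0 points).
  x = 10: rhs = 3, matching y values: none (0 points).
  x = 11: rhs = 6, matching y values: 5, 14 (2 points).
  x = 12: rhs = 18, matching y values: none (0 points).
  x = 13: rhs = 7, matching y values: 8, 11 (2 points).
  x = 14: rhs = 17, matching y values: 6, 13 (2 points).
  x = 15: rhs = 16, matching y values: 4, 15 (2 points).
  x = 16: rhs = 10, matching y values: none (0 points).
  x = 17: rhs = 5, matching y values: 9, 10 (2 points).
  x = 18: rhs = 7, matching y values: 8, 11 (2 points).
Total affine count: 19.
Full point count |E(F_19)| = 19 + 1 = 20.
Hasse bound: |20 − (19+1)| = |0| = 0 ≤ 2√19 ≈ 8.7178 ✓.


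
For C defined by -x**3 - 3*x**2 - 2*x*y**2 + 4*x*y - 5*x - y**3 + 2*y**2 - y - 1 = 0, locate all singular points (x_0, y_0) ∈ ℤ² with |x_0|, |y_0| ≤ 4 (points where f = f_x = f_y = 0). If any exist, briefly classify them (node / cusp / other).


Singular points: {(-1, 1)}; classification: cusp.

Compute partial derivatives:
  f_x = -3*x**2 - 6*x - 2*y**2 + 4*y - 5.
  f_y = -4*x*y + 4*x - 3*y**2 + 4*y - 1.
Scan x_0 ∈ {−4, ..., 4}. For each x_0, f_y(x_0, y) is a polynomial in y; find its integer roots y ∈ {−4, ..., 4}, then test f_x and f at those candidates.
  x = -4: f_y(-4, y) = -3*y**2 + 20*y - 17; vanishes at y ∈ {1}. (-4, 1): f_x = -27 ≠ 0.
  x = -3: f_y(-3, y) = -3*y**2 + 16*y - 13; vanishes at y ∈ {1}. (-3, 1): f_x = -12 ≠ 0.
  x = -2: f_y(-2, y) = -3*y**2 + 12*y - 9; vanishes at y ∈ {1, 3}. (-2, 1): f_x = -3 ≠ 0; (-2, 3): f_x = -11 ≠ 0.
  x = -1: f_y(-1, y) = -3*y**2 + 8*y - 5; vanishes at y ∈ {1}. (-1, 1): f_x = 0, f = 0 — SINGULAR.
  x = 0: f_y(0, y) = -3*y**2 + 4*y - 1; vanishes at y ∈ {1}. (0, 1): f_x = -3 ≠ 0.
  x = 1: f_y(1, y) = 3 - 3*y**2; vanishes at y ∈ {-1, 1}. (1, -1): f_x = -20 ≠ 0; (1, 1): f_x = -12 ≠ 0.
  x = 2: f_y(2, y) = -3*y**2 - 4*y + 7; vanishes at y ∈ {1}. (2, 1): f_x = -27 ≠ 0.
  x = 3: f_y(3, y) = -3*y**2 - 8*y + 11; vanishes at y ∈ {1}. (3, 1): f_x = -48 ≠ 0.
  x = 4: f_y(4, y) = -3*y**2 - 12*y + 15; vanishes at y ∈ {1}. (4, 1): f_x = -75 ≠ 0.
Only singular point on the grid: (-1, 1).
Classify: substitute x = -1 + u, y = 1 + v and expand: f = -u**3 - 2*u*v**2 - v**3 + v**2.
No constant or linear terms (consistent with a singular point). Quadratic part: v**2. Cubic part: -u**3 - 2*u*v**2 - v**3.
The quadratic part v**2 is a perfect square, so there is a single (double) tangent line v = 0, i.e. y = 1. Restricting the cubic part to that line (v = 0) leaves -u**3 ≠ 0, so f is not divisible by v and the branch is v² ≈ u**3 to lowest order — this is a cusp.
Classification: cusp.


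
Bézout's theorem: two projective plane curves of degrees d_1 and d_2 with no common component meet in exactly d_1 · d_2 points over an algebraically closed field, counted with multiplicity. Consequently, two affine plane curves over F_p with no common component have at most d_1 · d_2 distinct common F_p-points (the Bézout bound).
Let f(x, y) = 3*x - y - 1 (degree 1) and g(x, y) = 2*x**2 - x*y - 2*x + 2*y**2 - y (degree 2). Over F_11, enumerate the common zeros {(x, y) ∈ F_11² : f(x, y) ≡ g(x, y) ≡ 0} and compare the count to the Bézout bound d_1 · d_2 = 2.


Common zeros: ∅; count = 0; Bézout bound = 2.

deg(f) = 1, deg(g) = 2, so Bézout bound = 2.
Scan x ∈ F_11. For each x, list the y ∈ F_11 with f(x, y) ≡ 0 and those with g(x, y) ≡ 0 (mod 11); the common zeros in that column are the intersection.
  x = 0: f ≡ 0 at y ∈ {10}; g ≡ 0 at y ∈ {0, 6}; common: ∅.
  x = 1: f ≡ 0 at y ∈ {2}; g ≡ 0 at y ∈ {0, 1}; common: ∅.
  x = 2: f ≡ 0 at y ∈ {5}; g ≡ 0 at y ∈ ∅; common: ∅.
  x = 3: f ≡ 0 at y ∈ {8}; g ≡ 0 at y ∈ ∅; common: ∅.
  x = 4: f ≡ 0 at y ∈ {0}; g ≡ 0 at y ∈ {2, 6}; common: ∅.
  x = 5: f ≡ 0 at y ∈ {3}; g ≡ 0 at y ∈ ∅; common: ∅.
  x = 6: f ≡ 0 at y ∈ {6}; g ≡ 0 at y ∈ {1, 8}; common: ∅.
  x = 7: f ≡ 0 at y ∈ {9}; g ≡ 0 at y ∈ ∅; common: ∅.
  x = 8: f ≡ 0 at y ∈ {1}; g ≡ 0 at y ∈ ∅; common: ∅.
  x = 9: f ≡ 0 at y ∈ {4}; g ≡ 0 at y ∈ {2, 3}; common: ∅.
  x = 10: f ≡ 0 at y ∈ {7}; g ≡ 0 at y ∈ {3, 8}; common: ∅.
Collecting: common zeros = ∅, so the count is 0.
Comparison with the Bézout bound: 0 ≤ 2 = deg(f)·deg(g), as expected for curves with no common component (the affine F_11-count falls short of the bound because intersections may lie at infinity, over extension fields, or carry multiplicity).


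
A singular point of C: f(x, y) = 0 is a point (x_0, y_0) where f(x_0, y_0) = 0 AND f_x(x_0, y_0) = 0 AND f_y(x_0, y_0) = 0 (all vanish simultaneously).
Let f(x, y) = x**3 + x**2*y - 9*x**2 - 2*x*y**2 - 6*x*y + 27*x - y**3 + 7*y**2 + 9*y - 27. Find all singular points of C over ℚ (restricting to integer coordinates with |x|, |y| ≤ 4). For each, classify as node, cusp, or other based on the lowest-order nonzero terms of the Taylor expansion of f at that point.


Singular points: {(3, 0)}; classification: cusp.

Compute partial derivatives:
  f_x = 3*x**2 + 2*x*y - 18*x - 2*y**2 - 6*y + 27.
  f_y = x**2 - 4*x*y - 6*x - 3*y**2 + 14*y + 9.
Scan x_0 ∈ {−4, ..., 4}. For each x_0, f_y(x_0, y) is a polynomial in y; find its integer roots y ∈ {−4, ..., 4}, then test f_x and f at those candidates.
  x = -4: f_y(-4, y) = -3*y**2 + 30*y + 49; no integer root y with |y| ≤ 4.
  x = -3: f_y(-3, y) = -3*y**2 + 26*y + 36; no integer root y with |y| ≤ 4.
  x = -2: f_y(-2, y) = -3*y**2 + 22*y + 25; vanishes at y ∈ {-1}. (-2, -1): f_x = 83 ≠ 0.
  x = -1: f_y(-1, y) = -3*y**2 + 18*y + 16; no integer root y with |y| ≤ 4.
  x = 0: f_y(0, y) = -3*y**2 + 14*y + 9; no integer root y with |y| ≤ 4.
  x = 1: f_y(1, y) = -3*y**2 + 10*y + 4; no integer root y with |y| ≤ 4.
  x = 2: f_y(2, y) = -3*y**2 + 6*y + 1; no integer root y with |y| ≤ 4.
  x = 3: f_y(3, y) = -3*y**2 + 2*y; vanishes at y ∈ {0}. (3, 0): f_x = 0, f = 0 — SINGULAR.
  x = 4: f_y(4, y) = -3*y**2 - 2*y + 1; vanishes at y ∈ {-1}. (4, -1): f_x = -1 ≠ 0.
Only singular point on the grid: (3, 0).
Classify: substitute x = 3 + u, y = 0 + v and expand: f = u**3 + u**2*v - 2*u*v**2 - v**3 + v**2.
No constant or linear terms (consistent with a singular point). Quadratic part: v**2. Cubic part: u**3 + u**2*v - 2*u*v**2 - v**3.
The quadratic part v**2 is a perfect square, so there is a single (double) tangent line v = 0, i.e. y = 0. Restricting the cubic part to that line (v = 0) leaves u**3 ≠ 0, so f is not divisible by v and the branch is v² ≈ -u**3 to lowest order — this is a cusp.
Classification: cusp.


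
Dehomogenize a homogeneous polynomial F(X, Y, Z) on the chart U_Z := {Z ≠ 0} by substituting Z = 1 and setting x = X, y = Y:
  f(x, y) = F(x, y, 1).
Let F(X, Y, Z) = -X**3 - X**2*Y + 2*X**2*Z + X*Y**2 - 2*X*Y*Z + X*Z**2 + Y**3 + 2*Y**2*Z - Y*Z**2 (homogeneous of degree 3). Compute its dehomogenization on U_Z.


f(x, y) = -x**3 - x**2*y + 2*x**2 + x*y**2 - 2*x*y + x + y**3 + 2*y**2 - y

On U_Z we set Z = 1. Each monomial c·X^i·Y^j·Z^k in F becomes c·x^i·y^j·1^k = c·x^i·y^j.
Substituting Z = 1: F(X, Y, 1) = -x**3 - x**2*y + 2*x**2 + x*y**2 - 2*x*y + x + y**3 + 2*y**2 - y.
Note: deg(f) ≤ deg(F) = 3; strict inequality happens when F is divisible by Z (lost terms).


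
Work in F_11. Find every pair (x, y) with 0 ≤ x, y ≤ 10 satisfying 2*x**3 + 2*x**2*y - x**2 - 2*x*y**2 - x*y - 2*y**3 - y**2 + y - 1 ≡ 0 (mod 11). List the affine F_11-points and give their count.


Affine F_11-points: {(1, 0), (1, 6), (1, 9), (2, 0), (2, 1), (2, 2), (3, 0), (3, 4), (3, 9), (4, 9), (5, 3), (10, 5)}; count = 12.

For each of the 121 pairs (x, y) ∈ F_11², evaluate f(x, y) mod 11. Record the zeros.
  x = 0: [0↦10, 1↦8, 2↦3, 3↦5, 4↦2, 5↦4, 6↦10, 7↦8, 8↦8, 9↦9, 10↦10]  zeros at y ∈ ∅
  x = 1: [0↦0, 1↦8, 2↦9, 3↦2, 4↦8, 5↦4, 6↦0, 7↦6, 8↦10, 9↦0, 10↦8]  zeros at y ∈ {0, 6, 9}
  x = 2: [0↦0, 1↦0, 2↦0, 3↦10, 4↦7, 5↦1, 6↦2, 7↦9, 8↦10, 9↦4, 10↦1]  zeros at y ∈ {0, 1, 2}
  x = 3: [0↦0, 1↦7, 2↦10, 3↦8, 4↦0, 5↦7, 6↦6, 7↦7, 8↦9, 9↦0, 10↦1]  zeros at y ∈ {0, 4, 9}
  x = 4: [0↦1, 1↦8, 2↦7, 3↦8, 4↦10, 5↦1, 6↦2, 7↦1, 8↦8, 9↦0, 10↦9]  zeros at y ∈ {9}
  x = 5: [0↦4, 1↦4, 2↦3, 3↦0, 4↦5, 5↦6, 6↦2, 7↦3, 8↦8, 9↦5, 10↦4]  zeros at y ∈ {3}
  x = 6: [0↦10, 1↦7, 2↦10, 3↦7, 4↦8, 5↦1, 6↦7, 7↦3, 8↦10, 9↦5, 10↦9]  zeros at y ∈ ∅
  x = 7: [0↦9, 1↦7, 2↦7, 3↦8, 4↦9, 5↦9, 6↦7, 7↦2, 8↦4, 9↦1, 10↦3]  zeros at y ∈ ∅
  x = 8: [0↦2, 1↦5, 2↦6, 3↦4, 4↦9, 5↦9, 6↦3, 7↦1, 8↦2, 9↦5, 10↦9]  zeros at y ∈ ∅
  x = 9: [0↦1, 1↦2, 2↦8, 3↦7, 4↦9, 5↦2, 6↦7, 7↦1, 8↦5, 9↦7, 10↦6]  zeros at y ∈ ∅
  x = 10: [0↦7, 1↦10, 2↦3, 3↦7, 4↦10, 5↦0, 6↦9, 7↦3, 8↦3, 9↦8, 10↦6]  zeros at y ∈ {5}
Collecting zeros: affine points = {(1, 0), (1, 6), (1, 9), (2, 0), (2, 1), (2, 2), (3, 0), (3, 4), (3, 9), (4, 9), (5, 3), (10, 5)}.
Total count |C(F_11)_aff| = 12.


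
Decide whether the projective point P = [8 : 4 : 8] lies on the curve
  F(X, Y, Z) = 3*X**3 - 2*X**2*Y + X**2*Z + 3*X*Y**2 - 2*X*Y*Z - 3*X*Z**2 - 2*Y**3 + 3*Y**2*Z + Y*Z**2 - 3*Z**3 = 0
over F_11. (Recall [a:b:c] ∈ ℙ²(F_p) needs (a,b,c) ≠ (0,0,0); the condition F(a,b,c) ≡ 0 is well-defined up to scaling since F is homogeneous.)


F(8,4,8) ≡ 3 (mod 11); P is NOT on the curve.

Evaluate F(8, 4, 8) term-by-term (mod 11).
  3*X**3 ↦ 3·512·1·1 = 1536
  -2*X**2*Y ↦ -2·64·4·1 = -512
  X**2*Z ↦ 1·64·1·8 = 512
  3*X*Y**2 ↦ 3·8·16·1 = 384
  -2*X*Y*Z ↦ -2·8·4·8 = -512
  -3*X*Z**2 ↦ -3·8·1·64 = -1536
  -2*Y**3 ↦ -2·1·64·1 = -128
  3*Y**2*Z ↦ 3·1·16·8 = 384
  Y*Z**2 ↦ 1·1·4·64 = 256
  -3*Z**3 ↦ -3·1·1·512 = -1536
Sum: F(8, 4, 8) = (1536) + (-512) + (512) + (384) + (-512) + (-1536) + (-128) + (384) + (256) + (-1536) = -1152.
Reducing mod 11: -1152 ≡ 3 (mod 11).
Since F(a, b, c) ≡ 3 ≠ 0 (mod 11), P does NOT lie on the curve.


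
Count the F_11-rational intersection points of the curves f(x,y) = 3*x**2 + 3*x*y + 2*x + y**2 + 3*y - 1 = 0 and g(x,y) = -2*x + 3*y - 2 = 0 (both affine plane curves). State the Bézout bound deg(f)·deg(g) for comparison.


Common zeros: {(4, 7), (10, 0)}; count = 2; Bézout bound = 2.

deg(f) = 2, deg(g) = 1, so Bézout bound = 2.
Scan x ∈ F_11. For each x, list the y ∈ F_11 with f(x, y) ≡ 0 and those with g(x, y) ≡ 0 (mod 11); the common zeros in that column are the intersection.
  x = 0: f ≡ 0 at y ∈ ∅; g ≡ 0 at y ∈ {8}; common: ∅.
  x = 1: f ≡ 0 at y ∈ {1, 4}; g ≡ 0 at y ∈ {5}; common: ∅.
  x = 2: f ≡ 0 at y ∈ ∅; g ≡ 0 at y ∈ {2}; common: ∅.
  x = 3: f ≡ 0 at y ∈ {3, 7}; g ≡ 0 at y ∈ {10}; common: ∅.
  x = 4: f ≡ 0 at y ∈ {0, 7}; g ≡ 0 at y ∈ {7}; common: {7}.
  x = 5: f ≡ 0 at y ∈ ∅; g ≡ 0 at y ∈ {4}; common: ∅.
  x = 6: f ≡ 0 at y ∈ {2, 10}; g ≡ 0 at y ∈ {1}; common: ∅.
  x = 7: f ≡ 0 at y ∈ ∅; g ≡ 0 at y ∈ {9}; common: ∅.
  x = 8: f ≡ 0 at y ∈ {3}; g ≡ 0 at y ∈ {6}; common: ∅.
  x = 9: f ≡ 0 at y ∈ {4, 10}; g ≡ 0 at y ∈ {3}; common: ∅.
  x = 10: f ≡ 0 at y ∈ {0}; g ≡ 0 at y ∈ {0}; common: {0}.
Collecting: common zeros = {(4, 7), (10, 0)}, so the count is 2.
Comparison with the Bézout bound: 2 ≤ 2 = deg(f)·deg(g), as expected for curves with no common component (the bound is attained).


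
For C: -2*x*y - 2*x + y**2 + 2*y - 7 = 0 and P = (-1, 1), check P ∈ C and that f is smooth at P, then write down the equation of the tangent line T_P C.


Tangent line at P: -4*x + 6*y - 10 = 0.

Step 1: f(-1, 1) = 0, so P lies on C.
Step 2: partial derivatives
  f_x(x, y) = -2*y - 2, f_y(x, y) = -2*x + 2*y + 2.
  f_x(P) = -4, f_y(P) = 6 (gradient nonzero, so P is smooth).
Step 3: tangent line at P: -4·(x − -1) + 6·(y − 1) = 0.
Expanding: -4*x + 6*y - 10 = 0.


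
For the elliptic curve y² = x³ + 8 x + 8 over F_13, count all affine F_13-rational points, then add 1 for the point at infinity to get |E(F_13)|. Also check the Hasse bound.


Affine points = {(1, 2), (1, 11), (4, 0), (5, 2), (5, 11), (6, 5), (6, 8), (7, 2), (7, 11), (8, 5), (8, 8), (9, 4), (9, 9), (10, 3), (10, 10), (11, 6), (11, 7), (12, 5), (12, 8)}; affine count = 19; |E(F_13)| = 20.

Discriminant check: Δ ∝ 4a³ + 27b² = 4·8³ + 27·8² = 4·512 + 27·64 ≡ 6 (mod 13). Nonzero ⇒ E is nonsingular.
For each x ∈ F_13, compute rhs = x³ + 8·x + 8 mod 13, then count y ∈ F_13 with y² ≡ rhs.
  x = 0: rhs = 8, matching y values: none (0 points).
  x = 1: rhs = 4, matching y values: 2, 11 (2 points).
  x = 2: rhs = 6, matching y values: none (0 points).
  x = 3: rhs = 7, matching y values: none (0 points).
  x = 4: rhs = 0, matching y values: 0 (1 points).
  x = 5: rhs = 4, matching y values: 2, 11 (2 points).
  x = 6: rhs = 12, matching y values: 5, 8 (2 points).
  x = 7: rhs = 4, matching y values: 2, 11 (2 points).
  x = 8: rhs = 12, matching y values: 5, 8 (2 points).
  x = 9: rhs = 3, matching y values: 4, 9 (2 points).
  x = 10: rhs = 9, matching y values: 3, 10 (2 points).
  x = 11: rhs = 10, matching y values: 6, 7 (2 points).
  x = 12: rhs = 12, matching y values: 5, 8 (2 points).
Total affine count: 19.
Full point count |E(F_13)| = 19 + 1 = 20.
Hasse bound: |20 − (13+1)| = |6| = 6 ≤ 2√13 ≈ 7.2111 ✓.


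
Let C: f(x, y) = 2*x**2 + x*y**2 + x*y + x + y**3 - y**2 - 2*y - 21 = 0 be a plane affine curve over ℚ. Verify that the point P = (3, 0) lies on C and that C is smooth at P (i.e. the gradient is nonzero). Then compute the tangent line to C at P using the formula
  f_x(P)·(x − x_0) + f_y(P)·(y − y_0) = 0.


Tangent line at P: 13*x + y - 39 = 0.

Step 1: f(3, 0) = 0, so P lies on C.
Step 2: partial derivatives
  f_x(x, y) = 4*x + y**2 + y + 1, f_y(x, y) = 2*x*y + x + 3*y**2 - 2*y - 2.
  f_x(P) = 13, f_y(P) = 1 (gradient nonzero, so P is smooth).
Step 3: tangent line at P: 13·(x − 3) + 1·(y − 0) = 0.
Expanding: 13*x + y - 39 = 0.


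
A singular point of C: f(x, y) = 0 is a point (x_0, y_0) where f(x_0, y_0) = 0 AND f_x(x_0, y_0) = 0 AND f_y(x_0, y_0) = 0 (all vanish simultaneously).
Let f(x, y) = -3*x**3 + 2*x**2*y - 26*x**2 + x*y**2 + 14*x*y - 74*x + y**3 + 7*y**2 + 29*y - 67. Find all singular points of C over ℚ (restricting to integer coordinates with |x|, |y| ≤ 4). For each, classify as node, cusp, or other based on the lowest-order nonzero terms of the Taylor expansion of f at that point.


Singular points: {(-3, -1)}; classification: node.

Compute partial derivatives:
  f_x = -9*x**2 + 4*x*y - 52*x + y**2 + 14*y - 74.
  f_y = 2*x**2 + 2*x*y + 14*x + 3*y**2 + 14*y + 29.
Scan x_0 ∈ {−4, ..., 4}. For each x_0, f_y(x_0, y) is a polynomial in y; find its integer roots y ∈ {−4, ..., 4}, then test f_x and f at those candidates.
  x = -4: f_y(-4, y) = 3*y**2 + 6*y + 5; no integer root y with |y| ≤ 4.
  x = -3: f_y(-3, y) = 3*y**2 + 8*y + 5; vanishes at y ∈ {-1}. (-3, -1): f_x = 0, f = 0 — SINGULAR.
  x = -2: f_y(-2, y) = 3*y**2 + 10*y + 9; no integer root y with |y| ≤ 4.
  x = -1: f_y(-1, y) = 3*y**2 + 12*y + 17; no integer root y with |y| ≤ 4.
  x = 0: f_y(0, y) = 3*y**2 + 14*y + 29; no integer root y with |y| ≤ 4.
  x = 1: f_y(1, y) = 3*y**2 + 16*y + 45; no integer root y with |y| ≤ 4.
  x = 2: f_y(2, y) = 3*y**2 + 18*y + 65; no integer root y with |y| ≤ 4.
  x = 3: f_y(3, y) = 3*y**2 + 20*y + 89; no integer root y with |y| ≤ 4.
  x = 4: f_y(4, y) = 3*y**2 + 22*y + 117; no integer root y with |y| ≤ 4.
Only singular point on the grid: (-3, -1).
Classify: substitute x = -3 + u, y = -1 + v and expand: f = -3*u**3 + 2*u**2*v - u**2 + u*v**2 + v**3 + v**2.
No constant or linear terms (consistent with a singular point). Quadratic part: -u**2 + v**2. Cubic part: -3*u**3 + 2*u**2*v + u*v**2 + v**3.
The quadratic part v**2 - u**2 = (v − u)(v + u) splits into two distinct linear factors, so there are two distinct tangent lines y − -1 = ±(x − -3) — this is a node (ordinary double point).
Classification: node.


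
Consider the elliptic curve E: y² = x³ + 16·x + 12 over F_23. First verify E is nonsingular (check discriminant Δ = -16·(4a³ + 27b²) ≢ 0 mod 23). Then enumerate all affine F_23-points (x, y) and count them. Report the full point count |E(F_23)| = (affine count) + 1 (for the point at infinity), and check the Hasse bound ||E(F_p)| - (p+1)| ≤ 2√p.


Affine points = {(0, 9), (0, 14), (1, 11), (1, 12), (2, 11), (2, 12), (3, 8), (3, 15), (4, 5), (4, 18), (6, 5), (6, 18), (8, 10), (8, 13), (11, 1), (11, 22), (12, 0), (13, 5), (13, 18), (14, 6), (14, 17), (15, 4), (15, 19), (20, 11), (20, 12), (21, 8), (21, 15), (22, 8), (22, 15)}; affine count = 29; |E(F_23)| = 30.

Discriminant check: Δ ∝ 4a³ + 27b² = 4·16³ + 27·12² = 4·4096 + 27·144 ≡ 9 (mod 23). Nonzero ⇒ E is nonsingular.
For each x ∈ F_23, compute rhs = x³ + 16·x + 12 mod 23, then count y ∈ F_23 with y² ≡ rhs.
  x = 0: rhs = 12, matching y values: 9, 14 (2 points).
  x = 1: rhs = 6, matching y values: 11, 12 (2 points).
  x = 2: rhs = 6, matching y values: 11, 12 (2 points).
  x = 3: rhs = 18, matching y values: 8, 15 (2 points).
  x = 4: rhs = 2, matching y values: 5, 18 (2 points).
  x = 5: rhs = 10, matching y values: none (0 points).
  x = 6: rhs = 2, matching y values: 5, 18 (2 points).
  x = 7: rhs = 7, matching y values: none (0 points).
  x = 8: rhs = 8, matching y values: 10, 13 (2 points).
  x = 9: rhs = 11, matching y values: none (0 points).
  x = 10: rhs = 22, matching y values: none (0 points).
  x = 11: rhs = 1, matching y values: 1, 22 (2 points).
  x = 12: rhs = 0, matching y values: 0 (1 points).
  x = 13: rhs = 2, matching y values: 5, 18 (2 points).
  x = 14: rhs = 13, matching y values: 6, 17 (2 points).
  x = 15: rhs = 16, matching y values: 4, 19 (2 points).
  x = 16: rhs = 17, matching y values: none (0 points).
  x = 17: rhs = 22, matching y values: none (0 points).
  x = 18: rhs = 14, matching y values: none (0 points).
  x = 19: rhs = 22, matching y values: none (0 points).
  x = 20: rhs = 6, matching y values: 11, 12 (2 points).
  x = 21: rhs = 18, matching y values: 8, 15 (2 points).
  x = 22: rhs = 18, matching y values: 8, 15 (2 points).
Total affine count: 29.
Full point count |E(F_23)| = 29 + 1 = 30.
Hasse bound: |30 − (23+1)| = |6| = 6 ≤ 2√23 ≈ 9.5917 ✓.
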